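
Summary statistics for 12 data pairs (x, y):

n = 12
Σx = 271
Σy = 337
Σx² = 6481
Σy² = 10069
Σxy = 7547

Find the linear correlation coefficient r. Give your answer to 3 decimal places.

-0.136

r = (nΣxy − ΣxΣy) / √[(nΣx² − (Σx)²)(nΣy² − (Σy)²)]
Numerator: 12×7547 − 271×337 = -763
Denominator: √[(77772 − 73441)(120828 − 113569)] = √[4331 × 7259] = 5607.0250
r = -763 / 5607.0250 ≈ -0.136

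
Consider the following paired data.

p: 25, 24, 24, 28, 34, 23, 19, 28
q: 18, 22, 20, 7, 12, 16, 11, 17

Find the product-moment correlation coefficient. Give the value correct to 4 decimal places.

n = 8, Σp = 205, Σq = 123, Σp² = 5391, Σq² = 2067, Σpq = 3115
nΣpq − ΣpΣq = 24920 − 25215 = -295
nΣp² − (Σp)² = 43128 − 42025 = 1103; nΣq² − (Σq)² = 16536 − 15129 = 1407
r = -295 / √(1103 × 1407) = -295 / 1245.7612 ≈ -0.2368

-0.2368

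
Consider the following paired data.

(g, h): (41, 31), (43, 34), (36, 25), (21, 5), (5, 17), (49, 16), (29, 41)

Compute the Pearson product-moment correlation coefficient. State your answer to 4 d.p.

n = 7, Σg = 224, Σh = 169, Σg² = 8534, Σh² = 4993, Σgh = 5796
nΣgh − ΣgΣh = 40572 − 37856 = 2716
nΣg² − (Σg)² = 59738 − 50176 = 9562; nΣh² − (Σh)² = 34951 − 28561 = 6390
r = 2716 / √(9562 × 6390) = 2716 / 7816.7244 ≈ 0.3475

0.3475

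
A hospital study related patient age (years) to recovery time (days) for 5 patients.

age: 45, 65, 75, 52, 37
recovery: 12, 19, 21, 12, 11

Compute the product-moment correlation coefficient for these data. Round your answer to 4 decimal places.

n = 5, Σx = 274, Σy = 75, Σx² = 15948, Σy² = 1211, Σxy = 4381
nΣxy − ΣxΣy = 21905 − 20550 = 1355
nΣx² − (Σx)² = 79740 − 75076 = 4664; nΣy² − (Σy)² = 6055 − 5625 = 430
r = 1355 / √(4664 × 430) = 1355 / 1416.1638 ≈ 0.9568

0.9568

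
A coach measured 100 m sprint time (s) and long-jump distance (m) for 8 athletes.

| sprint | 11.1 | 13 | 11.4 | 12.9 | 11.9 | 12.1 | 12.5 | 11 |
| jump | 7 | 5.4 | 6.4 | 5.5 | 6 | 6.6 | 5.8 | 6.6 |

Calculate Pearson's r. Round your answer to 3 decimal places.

-0.896

n = 8, Σx = 95.9, Σy = 49.3, Σx² = 1153.85, Σy² = 306.13, Σxy = 588.17
nΣxy − ΣxΣy = 4705.36 − 4727.87 = -22.51
nΣx² − (Σx)² = 9230.8 − 9196.81 = 33.99; nΣy² − (Σy)² = 2449.04 − 2430.49 = 18.55
r = -22.51 / √(33.99 × 18.55) = -22.51 / 25.1100 ≈ -0.896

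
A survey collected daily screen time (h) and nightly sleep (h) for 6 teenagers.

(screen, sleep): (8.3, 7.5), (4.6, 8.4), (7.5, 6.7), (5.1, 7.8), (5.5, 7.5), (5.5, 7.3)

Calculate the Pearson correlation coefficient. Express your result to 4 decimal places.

n = 6, Σx = 36.5, Σy = 45.2, Σx² = 232.81, Σy² = 342.08, Σxy = 272.32
nΣxy − ΣxΣy = 1633.92 − 1649.8 = -15.88
nΣx² − (Σx)² = 1396.86 − 1332.25 = 64.61; nΣy² − (Σy)² = 2052.48 − 2043.04 = 9.44
r = -15.88 / √(64.61 × 9.44) = -15.88 / 24.6965 ≈ -0.6430

-0.6430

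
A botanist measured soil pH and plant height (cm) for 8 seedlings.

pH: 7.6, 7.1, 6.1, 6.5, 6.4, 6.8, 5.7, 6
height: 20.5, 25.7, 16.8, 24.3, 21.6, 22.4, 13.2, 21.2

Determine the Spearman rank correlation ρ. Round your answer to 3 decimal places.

0.571

Rank pH: 8, 7, 3, 5, 4, 6, 1, 2
Rank height: 3, 8, 2, 7, 5, 6, 1, 4
d = rank(pH) − rank(height): 5, -1, 1, -2, -1, 0, 0, -2; Σd² = 36
ρ = 1 − 6Σd² / [n(n²−1)] = 1 − 6×36 / (8×63) = 1 − 216/504 ≈ 0.571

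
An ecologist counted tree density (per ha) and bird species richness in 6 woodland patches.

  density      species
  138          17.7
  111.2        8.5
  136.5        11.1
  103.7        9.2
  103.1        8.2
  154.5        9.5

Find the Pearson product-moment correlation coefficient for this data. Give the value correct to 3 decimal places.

n = 6, Σx = 747, Σy = 64.2, Σx² = 95295.24, Σy² = 750.88, Σxy = 8170.16
nΣxy − ΣxΣy = 49020.96 − 47957.4 = 1063.56
nΣx² − (Σx)² = 571771.44 − 558009 = 13762.44; nΣy² − (Σy)² = 4505.28 − 4121.64 = 383.64
r = 1063.56 / √(13762.44 × 383.64) = 1063.56 / 2297.7864 ≈ 0.463

0.463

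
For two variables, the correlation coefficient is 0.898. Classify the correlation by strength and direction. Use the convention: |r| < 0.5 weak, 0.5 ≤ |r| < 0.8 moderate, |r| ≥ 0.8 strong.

strong positive

r = 0.898 > 0 so the relationship is positive.
|r| = 0.898, which falls in the strong range.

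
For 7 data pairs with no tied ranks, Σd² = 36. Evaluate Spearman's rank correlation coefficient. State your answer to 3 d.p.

ρ = 1 − 6Σd² / [n(n²−1)] = 1 − 6×36 / (7×48)
  = 1 − 216/336 = 1 − 0.6429 ≈ 0.357

0.357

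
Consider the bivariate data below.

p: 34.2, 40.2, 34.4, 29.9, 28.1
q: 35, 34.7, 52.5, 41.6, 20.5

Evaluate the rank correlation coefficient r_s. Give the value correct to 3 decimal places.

0.300

Rank p: 3, 5, 4, 2, 1
Rank q: 3, 2, 5, 4, 1
d = rank(p) − rank(q): 0, 3, -1, -2, 0; Σd² = 14
ρ = 1 − 6Σd² / [n(n²−1)] = 1 − 6×14 / (5×24) = 1 − 84/120 ≈ 0.300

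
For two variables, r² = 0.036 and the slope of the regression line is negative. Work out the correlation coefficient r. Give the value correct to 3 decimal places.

-0.190

|r| = √0.036 = 0.190
The association is negative, so r = −0.190.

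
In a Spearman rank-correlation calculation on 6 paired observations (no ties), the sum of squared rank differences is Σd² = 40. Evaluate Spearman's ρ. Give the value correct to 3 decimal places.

ρ = 1 − 6Σd² / [n(n²−1)] = 1 − 6×40 / (6×35)
  = 1 − 240/210 = 1 − 1.1429 ≈ -0.143

-0.143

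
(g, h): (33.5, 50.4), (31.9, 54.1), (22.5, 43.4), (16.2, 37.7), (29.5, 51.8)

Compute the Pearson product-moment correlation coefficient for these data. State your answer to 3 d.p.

0.951

n = 5, Σg = 133.6, Σh = 237.4, Σg² = 3778.8, Σh² = 11455.06, Σgh = 6529.53
nΣgh − ΣgΣh = 32647.65 − 31716.64 = 931.01
nΣg² − (Σg)² = 18894 − 17848.96 = 1045.04; nΣh² − (Σh)² = 57275.3 − 56358.76 = 916.54
r = 931.01 / √(1045.04 × 916.54) = 931.01 / 978.6833 ≈ 0.951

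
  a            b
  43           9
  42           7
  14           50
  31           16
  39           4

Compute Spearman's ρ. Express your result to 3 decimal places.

Rank a: 5, 4, 1, 2, 3
Rank b: 3, 2, 5, 4, 1
d = rank(a) − rank(b): 2, 2, -4, -2, 2; Σd² = 32
ρ = 1 − 6Σd² / [n(n²−1)] = 1 − 6×32 / (5×24) = 1 − 192/120 ≈ -0.600

-0.600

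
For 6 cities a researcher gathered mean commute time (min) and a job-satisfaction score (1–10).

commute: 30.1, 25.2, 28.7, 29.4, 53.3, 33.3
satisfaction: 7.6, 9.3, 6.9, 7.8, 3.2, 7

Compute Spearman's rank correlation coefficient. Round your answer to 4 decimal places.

-0.6571

Rank commute: 4, 1, 2, 3, 6, 5
Rank satisfaction: 4, 6, 2, 5, 1, 3
d = rank(commute) − rank(satisfaction): 0, -5, 0, -2, 5, 2; Σd² = 58
ρ = 1 − 6Σd² / [n(n²−1)] = 1 − 6×58 / (6×35) = 1 − 348/210 ≈ -0.6571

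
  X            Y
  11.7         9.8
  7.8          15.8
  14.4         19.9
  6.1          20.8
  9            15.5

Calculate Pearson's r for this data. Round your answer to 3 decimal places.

n = 5, ΣX = 49, ΣY = 81.8, ΣX² = 523.3, ΣY² = 1414.58, ΣXY = 790.84
nΣXY − ΣXΣY = 3954.2 − 4008.2 = -54
nΣX² − (ΣX)² = 2616.5 − 2401 = 215.5; nΣY² − (ΣY)² = 7072.9 − 6691.24 = 381.66
r = -54 / √(215.5 × 381.66) = -54 / 286.7887 ≈ -0.188

-0.188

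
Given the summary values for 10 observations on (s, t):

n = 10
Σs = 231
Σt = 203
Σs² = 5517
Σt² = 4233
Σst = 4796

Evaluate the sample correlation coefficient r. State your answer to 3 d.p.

0.749

r = (nΣst − ΣsΣt) / √[(nΣs² − (Σs)²)(nΣt² − (Σt)²)]
Numerator: 10×4796 − 231×203 = 1067
Denominator: √[(55170 − 53361)(42330 − 41209)] = √[1809 × 1121] = 1424.0397
r = 1067 / 1424.0397 ≈ 0.749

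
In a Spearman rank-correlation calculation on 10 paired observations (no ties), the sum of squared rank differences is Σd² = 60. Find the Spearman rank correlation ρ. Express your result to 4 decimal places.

ρ = 1 − 6Σd² / [n(n²−1)] = 1 − 6×60 / (10×99)
  = 1 − 360/990 = 1 − 0.36364 ≈ 0.6364

0.6364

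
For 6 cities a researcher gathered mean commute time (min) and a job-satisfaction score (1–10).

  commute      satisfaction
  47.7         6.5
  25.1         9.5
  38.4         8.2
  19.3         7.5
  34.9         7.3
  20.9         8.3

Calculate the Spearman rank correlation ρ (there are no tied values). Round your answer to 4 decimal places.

Rank commute: 6, 3, 5, 1, 4, 2
Rank satisfaction: 1, 6, 4, 3, 2, 5
d = rank(commute) − rank(satisfaction): 5, -3, 1, -2, 2, -3; Σd² = 52
ρ = 1 − 6Σd² / [n(n²−1)] = 1 − 6×52 / (6×35) = 1 − 312/210 ≈ -0.4857

-0.4857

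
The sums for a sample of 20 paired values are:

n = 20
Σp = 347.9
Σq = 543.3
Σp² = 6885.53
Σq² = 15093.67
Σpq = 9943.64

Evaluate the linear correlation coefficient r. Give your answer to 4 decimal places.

r = (nΣpq − ΣpΣq) / √[(nΣp² − (Σp)²)(nΣq² − (Σq)²)]
Numerator: 20×9943.64 − 347.9×543.3 = 9858.73
Denominator: √[(137710.6 − 121034.41)(301873.4 − 295174.89)] = √[16676.19 × 6698.51] = 10569.0882
r = 9858.73 / 10569.0882 ≈ 0.9328

0.9328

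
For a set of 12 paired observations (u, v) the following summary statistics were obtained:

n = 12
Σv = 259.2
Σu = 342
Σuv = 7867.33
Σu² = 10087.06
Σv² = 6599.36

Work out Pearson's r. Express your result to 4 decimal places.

r = (nΣuv − ΣuΣv) / √[(nΣu² − (Σu)²)(nΣv² − (Σv)²)]
Numerator: 12×7867.33 − 342×259.2 = 5761.56
Denominator: √[(121044.72 − 116964)(79192.32 − 67184.64)] = √[4080.72 × 12007.68] = 6999.9986
r = 5761.56 / 6999.9986 ≈ 0.8231

0.8231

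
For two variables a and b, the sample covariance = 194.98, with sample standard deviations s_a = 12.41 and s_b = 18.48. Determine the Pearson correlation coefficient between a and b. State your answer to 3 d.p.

r = Cov(a,b) / (s_a · s_b) = 194.98 / (12.41 × 18.48)
  = 194.98 / 229.3368 ≈ 0.850

0.850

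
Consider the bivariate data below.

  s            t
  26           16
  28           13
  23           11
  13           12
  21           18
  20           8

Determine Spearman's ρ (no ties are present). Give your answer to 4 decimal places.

Rank s: 5, 6, 4, 1, 3, 2
Rank t: 5, 4, 2, 3, 6, 1
d = rank(s) − rank(t): 0, 2, 2, -2, -3, 1; Σd² = 22
ρ = 1 − 6Σd² / [n(n²−1)] = 1 − 6×22 / (6×35) = 1 − 132/210 ≈ 0.3714

0.3714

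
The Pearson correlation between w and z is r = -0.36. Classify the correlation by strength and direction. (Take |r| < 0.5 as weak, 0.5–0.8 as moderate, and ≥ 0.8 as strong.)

r = -0.36 < 0 so the relationship is negative.
|r| = 0.36, which falls in the weak range.

weak negative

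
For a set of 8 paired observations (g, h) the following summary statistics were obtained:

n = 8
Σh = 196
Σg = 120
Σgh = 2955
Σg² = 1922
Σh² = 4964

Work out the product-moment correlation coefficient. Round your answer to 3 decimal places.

0.107

r = (nΣgh − ΣgΣh) / √[(nΣg² − (Σg)²)(nΣh² − (Σh)²)]
Numerator: 8×2955 − 120×196 = 120
Denominator: √[(15376 − 14400)(39712 − 38416)] = √[976 × 1296] = 1124.6760
r = 120 / 1124.6760 ≈ 0.107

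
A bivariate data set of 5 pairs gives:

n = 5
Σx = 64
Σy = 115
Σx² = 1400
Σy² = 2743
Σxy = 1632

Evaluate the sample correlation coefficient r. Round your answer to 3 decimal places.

r = (nΣxy − ΣxΣy) / √[(nΣx² − (Σx)²)(nΣy² − (Σy)²)]
Numerator: 5×1632 − 64×115 = 800
Denominator: √[(7000 − 4096)(13715 − 13225)] = √[2904 × 490] = 1192.8789
r = 800 / 1192.8789 ≈ 0.671

0.671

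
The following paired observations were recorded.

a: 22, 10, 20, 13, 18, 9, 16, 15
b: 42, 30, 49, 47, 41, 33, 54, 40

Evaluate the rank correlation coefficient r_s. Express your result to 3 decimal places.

0.595

Rank a: 8, 2, 7, 3, 6, 1, 5, 4
Rank b: 5, 1, 7, 6, 4, 2, 8, 3
d = rank(a) − rank(b): 3, 1, 0, -3, 2, -1, -3, 1; Σd² = 34
ρ = 1 − 6Σd² / [n(n²−1)] = 1 − 6×34 / (8×63) = 1 − 204/504 ≈ 0.595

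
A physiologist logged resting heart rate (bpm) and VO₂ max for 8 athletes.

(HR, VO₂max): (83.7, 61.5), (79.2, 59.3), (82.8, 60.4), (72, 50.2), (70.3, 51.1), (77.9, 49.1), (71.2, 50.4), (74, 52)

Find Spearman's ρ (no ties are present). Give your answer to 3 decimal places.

0.667

Rank HR: 8, 6, 7, 3, 1, 5, 2, 4
Rank VO₂max: 8, 6, 7, 2, 4, 1, 3, 5
d = rank(HR) − rank(VO₂max): 0, 0, 0, 1, -3, 4, -1, -1; Σd² = 28
ρ = 1 − 6Σd² / [n(n²−1)] = 1 − 6×28 / (8×63) = 1 − 168/504 ≈ 0.667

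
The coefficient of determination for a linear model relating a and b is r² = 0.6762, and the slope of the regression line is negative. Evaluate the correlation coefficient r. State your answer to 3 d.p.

|r| = √0.6762 = 0.822
The association is negative, so r = −0.822.

-0.822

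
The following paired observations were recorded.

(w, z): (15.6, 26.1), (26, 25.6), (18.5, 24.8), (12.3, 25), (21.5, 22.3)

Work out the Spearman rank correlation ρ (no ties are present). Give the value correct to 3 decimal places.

-0.200

Rank w: 2, 5, 3, 1, 4
Rank z: 5, 4, 2, 3, 1
d = rank(w) − rank(z): -3, 1, 1, -2, 3; Σd² = 24
ρ = 1 − 6Σd² / [n(n²−1)] = 1 − 6×24 / (5×24) = 1 − 144/120 ≈ -0.200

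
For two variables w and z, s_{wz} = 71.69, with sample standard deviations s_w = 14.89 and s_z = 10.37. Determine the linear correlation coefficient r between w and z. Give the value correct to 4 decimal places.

r = Cov(w,z) / (s_w · s_z) = 71.69 / (14.89 × 10.37)
  = 71.69 / 154.4093 ≈ 0.4643

0.4643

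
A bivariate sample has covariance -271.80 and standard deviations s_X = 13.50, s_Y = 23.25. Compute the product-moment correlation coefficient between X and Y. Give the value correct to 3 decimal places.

-0.866

r = Cov(X,Y) / (s_X · s_Y) = -271.80 / (13.50 × 23.25)
  = -271.80 / 313.8750 ≈ -0.866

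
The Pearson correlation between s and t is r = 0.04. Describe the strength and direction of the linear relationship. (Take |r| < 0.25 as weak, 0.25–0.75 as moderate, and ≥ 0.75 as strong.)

weak positive

r = 0.04 > 0 so the relationship is positive.
|r| = 0.04, which falls in the weak range.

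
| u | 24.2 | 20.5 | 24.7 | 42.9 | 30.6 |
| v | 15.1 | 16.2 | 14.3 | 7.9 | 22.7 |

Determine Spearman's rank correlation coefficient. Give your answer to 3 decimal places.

Rank u: 2, 1, 3, 5, 4
Rank v: 3, 4, 2, 1, 5
d = rank(u) − rank(v): -1, -3, 1, 4, -1; Σd² = 28
ρ = 1 − 6Σd² / [n(n²−1)] = 1 − 6×28 / (5×24) = 1 − 168/120 ≈ -0.400

-0.400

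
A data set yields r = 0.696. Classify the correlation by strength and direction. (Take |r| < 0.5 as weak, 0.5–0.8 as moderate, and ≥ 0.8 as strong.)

moderate positive

r = 0.696 > 0 so the relationship is positive.
|r| = 0.696, which falls in the moderate range.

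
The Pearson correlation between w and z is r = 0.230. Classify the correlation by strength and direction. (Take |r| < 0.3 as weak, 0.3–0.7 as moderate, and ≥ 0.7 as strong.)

weak positive

r = 0.230 > 0 so the relationship is positive.
|r| = 0.230, which falls in the weak range.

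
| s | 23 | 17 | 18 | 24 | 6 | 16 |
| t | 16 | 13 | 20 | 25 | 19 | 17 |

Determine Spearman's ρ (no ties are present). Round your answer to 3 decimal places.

0.314

Rank s: 5, 3, 4, 6, 1, 2
Rank t: 2, 1, 5, 6, 4, 3
d = rank(s) − rank(t): 3, 2, -1, 0, -3, -1; Σd² = 24
ρ = 1 − 6Σd² / [n(n²−1)] = 1 − 6×24 / (6×35) = 1 − 144/210 ≈ 0.314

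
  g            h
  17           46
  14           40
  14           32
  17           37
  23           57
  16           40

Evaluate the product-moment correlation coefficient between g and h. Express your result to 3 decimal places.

0.894

n = 6, Σg = 101, Σh = 252, Σg² = 1755, Σh² = 10958, Σgh = 4370
nΣgh − ΣgΣh = 26220 − 25452 = 768
nΣg² − (Σg)² = 10530 − 10201 = 329; nΣh² − (Σh)² = 65748 − 63504 = 2244
r = 768 / √(329 × 2244) = 768 / 859.2299 ≈ 0.894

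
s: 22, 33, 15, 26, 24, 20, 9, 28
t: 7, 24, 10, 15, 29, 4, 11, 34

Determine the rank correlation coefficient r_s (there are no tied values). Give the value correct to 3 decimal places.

Rank s: 4, 8, 2, 6, 5, 3, 1, 7
Rank t: 2, 6, 3, 5, 7, 1, 4, 8
d = rank(s) − rank(t): 2, 2, -1, 1, -2, 2, -3, -1; Σd² = 28
ρ = 1 − 6Σd² / [n(n²−1)] = 1 − 6×28 / (8×63) = 1 − 168/504 ≈ 0.667

0.667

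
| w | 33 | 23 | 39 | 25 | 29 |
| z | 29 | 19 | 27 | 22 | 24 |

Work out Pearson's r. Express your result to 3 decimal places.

0.857

n = 5, Σw = 149, Σz = 121, Σw² = 4605, Σz² = 2991, Σwz = 3693
nΣwz − ΣwΣz = 18465 − 18029 = 436
nΣw² − (Σw)² = 23025 − 22201 = 824; nΣz² − (Σz)² = 14955 − 14641 = 314
r = 436 / √(824 × 314) = 436 / 508.6610 ≈ 0.857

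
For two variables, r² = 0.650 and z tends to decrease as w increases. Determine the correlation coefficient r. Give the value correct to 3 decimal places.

-0.806

|r| = √0.650 = 0.806
The association is negative, so r = −0.806.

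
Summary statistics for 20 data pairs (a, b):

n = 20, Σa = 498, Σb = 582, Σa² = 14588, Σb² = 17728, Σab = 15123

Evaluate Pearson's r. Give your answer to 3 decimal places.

r = (nΣab − ΣaΣb) / √[(nΣa² − (Σa)²)(nΣb² − (Σb)²)]
Numerator: 20×15123 − 498×582 = 12624
Denominator: √[(291760 − 248004)(354560 − 338724)] = √[43756 × 15836] = 26323.3739
r = 12624 / 26323.3739 ≈ 0.480

0.480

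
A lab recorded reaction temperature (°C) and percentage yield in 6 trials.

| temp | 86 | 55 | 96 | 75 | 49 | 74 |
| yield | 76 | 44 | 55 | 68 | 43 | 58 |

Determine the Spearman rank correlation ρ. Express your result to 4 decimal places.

0.6571

Rank temp: 5, 2, 6, 4, 1, 3
Rank yield: 6, 2, 3, 5, 1, 4
d = rank(temp) − rank(yield): -1, 0, 3, -1, 0, -1; Σd² = 12
ρ = 1 − 6Σd² / [n(n²−1)] = 1 − 6×12 / (6×35) = 1 − 72/210 ≈ 0.6571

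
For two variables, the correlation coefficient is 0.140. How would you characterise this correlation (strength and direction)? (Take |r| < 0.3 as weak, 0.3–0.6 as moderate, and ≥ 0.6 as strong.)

r = 0.140 > 0 so the relationship is positive.
|r| = 0.140, which falls in the weak range.

weak positive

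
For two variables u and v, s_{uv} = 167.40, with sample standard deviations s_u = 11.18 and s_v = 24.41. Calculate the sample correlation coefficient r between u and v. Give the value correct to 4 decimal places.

0.6134

r = Cov(u,v) / (s_u · s_v) = 167.40 / (11.18 × 24.41)
  = 167.40 / 272.9038 ≈ 0.6134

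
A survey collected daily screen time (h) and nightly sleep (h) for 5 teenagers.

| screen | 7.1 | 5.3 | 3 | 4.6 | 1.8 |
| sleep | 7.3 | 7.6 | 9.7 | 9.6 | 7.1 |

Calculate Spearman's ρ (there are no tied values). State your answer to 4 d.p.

0.0000

Rank screen: 5, 4, 2, 3, 1
Rank sleep: 2, 3, 5, 4, 1
d = rank(screen) − rank(sleep): 3, 1, -3, -1, 0; Σd² = 20
ρ = 1 − 6Σd² / [n(n²−1)] = 1 − 6×20 / (5×24) = 1 − 120/120 ≈ 0.0000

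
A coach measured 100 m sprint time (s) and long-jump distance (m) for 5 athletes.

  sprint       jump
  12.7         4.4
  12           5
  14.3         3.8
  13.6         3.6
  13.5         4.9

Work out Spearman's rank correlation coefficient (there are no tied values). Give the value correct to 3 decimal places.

-0.800

Rank sprint: 2, 1, 5, 4, 3
Rank jump: 3, 5, 2, 1, 4
d = rank(sprint) − rank(jump): -1, -4, 3, 3, -1; Σd² = 36
ρ = 1 − 6Σd² / [n(n²−1)] = 1 − 6×36 / (5×24) = 1 − 216/120 ≈ -0.800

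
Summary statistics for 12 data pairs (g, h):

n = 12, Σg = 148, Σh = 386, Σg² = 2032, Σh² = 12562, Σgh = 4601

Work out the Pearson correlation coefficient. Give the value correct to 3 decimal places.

-0.920

r = (nΣgh − ΣgΣh) / √[(nΣg² − (Σg)²)(nΣh² − (Σh)²)]
Numerator: 12×4601 − 148×386 = -1916
Denominator: √[(24384 − 21904)(150744 − 148996)] = √[2480 × 1748] = 2082.0759
r = -1916 / 2082.0759 ≈ -0.920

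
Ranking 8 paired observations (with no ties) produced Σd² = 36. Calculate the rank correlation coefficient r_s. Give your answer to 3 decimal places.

0.571

ρ = 1 − 6Σd² / [n(n²−1)] = 1 − 6×36 / (8×63)
  = 1 − 216/504 = 1 − 0.4286 ≈ 0.571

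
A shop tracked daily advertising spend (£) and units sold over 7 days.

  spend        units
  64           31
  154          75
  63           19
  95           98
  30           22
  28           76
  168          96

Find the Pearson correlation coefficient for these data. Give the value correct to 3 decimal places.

0.608

n = 7, Σx = 602, Σy = 417, Σx² = 70714, Σy² = 32027, Σxy = 42957
nΣxy − ΣxΣy = 300699 − 251034 = 49665
nΣx² − (Σx)² = 494998 − 362404 = 132594; nΣy² − (Σy)² = 224189 − 173889 = 50300
r = 49665 / √(132594 × 50300) = 49665 / 81666.8733 ≈ 0.608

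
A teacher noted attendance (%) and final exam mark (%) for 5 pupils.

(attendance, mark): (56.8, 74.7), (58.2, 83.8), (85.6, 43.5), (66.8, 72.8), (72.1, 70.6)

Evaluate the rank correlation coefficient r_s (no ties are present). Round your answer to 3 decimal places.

-0.900

Rank attendance: 1, 2, 5, 3, 4
Rank mark: 4, 5, 1, 3, 2
d = rank(attendance) − rank(mark): -3, -3, 4, 0, 2; Σd² = 38
ρ = 1 − 6Σd² / [n(n²−1)] = 1 − 6×38 / (5×24) = 1 − 228/120 ≈ -0.900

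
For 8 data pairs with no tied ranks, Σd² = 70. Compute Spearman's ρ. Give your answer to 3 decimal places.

0.167

ρ = 1 − 6Σd² / [n(n²−1)] = 1 − 6×70 / (8×63)
  = 1 − 420/504 = 1 − 0.8333 ≈ 0.167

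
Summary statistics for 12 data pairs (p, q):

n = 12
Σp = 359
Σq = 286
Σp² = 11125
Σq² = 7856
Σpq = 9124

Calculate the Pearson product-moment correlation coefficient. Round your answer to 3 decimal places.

r = (nΣpq − ΣpΣq) / √[(nΣp² − (Σp)²)(nΣq² − (Σq)²)]
Numerator: 12×9124 − 359×286 = 6814
Denominator: √[(133500 − 128881)(94272 − 81796)] = √[4619 × 12476] = 7591.2215
r = 6814 / 7591.2215 ≈ 0.898

0.898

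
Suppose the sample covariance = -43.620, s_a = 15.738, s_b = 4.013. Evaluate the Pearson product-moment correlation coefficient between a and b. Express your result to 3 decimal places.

-0.691

r = Cov(a,b) / (s_a · s_b) = -43.620 / (15.738 × 4.013)
  = -43.620 / 63.1566 ≈ -0.691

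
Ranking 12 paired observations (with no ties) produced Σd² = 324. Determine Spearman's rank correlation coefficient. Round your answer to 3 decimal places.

ρ = 1 − 6Σd² / [n(n²−1)] = 1 − 6×324 / (12×143)
  = 1 − 1944/1716 = 1 − 1.1329 ≈ -0.133

-0.133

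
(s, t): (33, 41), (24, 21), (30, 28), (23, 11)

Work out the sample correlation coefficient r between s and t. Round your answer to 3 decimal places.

n = 4, Σs = 110, Σt = 101, Σs² = 3094, Σt² = 3027, Σst = 2950
nΣst − ΣsΣt = 11800 − 11110 = 690
nΣs² − (Σs)² = 12376 − 12100 = 276; nΣt² − (Σt)² = 12108 − 10201 = 1907
r = 690 / √(276 × 1907) = 690 / 725.4874 ≈ 0.951

0.951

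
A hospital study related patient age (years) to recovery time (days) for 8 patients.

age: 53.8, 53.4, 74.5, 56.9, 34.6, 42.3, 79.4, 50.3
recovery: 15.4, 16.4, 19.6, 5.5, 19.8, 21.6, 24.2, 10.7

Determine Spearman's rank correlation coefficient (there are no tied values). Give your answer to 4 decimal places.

0.0000

Rank age: 5, 4, 7, 6, 1, 2, 8, 3
Rank recovery: 3, 4, 5, 1, 6, 7, 8, 2
d = rank(age) − rank(recovery): 2, 0, 2, 5, -5, -5, 0, 1; Σd² = 84
ρ = 1 − 6Σd² / [n(n²−1)] = 1 − 6×84 / (8×63) = 1 − 504/504 ≈ 0.0000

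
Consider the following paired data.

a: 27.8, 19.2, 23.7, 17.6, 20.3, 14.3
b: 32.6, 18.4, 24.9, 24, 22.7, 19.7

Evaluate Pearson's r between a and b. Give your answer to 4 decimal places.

n = 6, Σa = 122.9, Σb = 142.3, Σa² = 2629.51, Σb² = 3500.71, Σab = 3014.61
nΣab − ΣaΣb = 18087.66 − 17488.67 = 598.99
nΣa² − (Σa)² = 15777.06 − 15104.41 = 672.65; nΣb² − (Σb)² = 21004.26 − 20249.29 = 754.97
r = 598.99 / √(672.65 × 754.97) = 598.99 / 712.6223 ≈ 0.8405

0.8405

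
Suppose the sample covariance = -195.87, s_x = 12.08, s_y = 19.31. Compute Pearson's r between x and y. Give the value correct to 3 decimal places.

-0.840

r = Cov(x,y) / (s_x · s_y) = -195.87 / (12.08 × 19.31)
  = -195.87 / 233.2648 ≈ -0.840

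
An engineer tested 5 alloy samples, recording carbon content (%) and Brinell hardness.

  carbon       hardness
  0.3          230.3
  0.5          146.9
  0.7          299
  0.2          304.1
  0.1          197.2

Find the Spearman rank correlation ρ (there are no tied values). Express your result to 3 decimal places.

Rank carbon: 3, 4, 5, 2, 1
Rank hardness: 3, 1, 4, 5, 2
d = rank(carbon) − rank(hardness): 0, 3, 1, -3, -1; Σd² = 20
ρ = 1 − 6Σd² / [n(n²−1)] = 1 − 6×20 / (5×24) = 1 − 120/120 ≈ 0.000

0.000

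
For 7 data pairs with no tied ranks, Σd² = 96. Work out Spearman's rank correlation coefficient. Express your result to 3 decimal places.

ρ = 1 − 6Σd² / [n(n²−1)] = 1 − 6×96 / (7×48)
  = 1 − 576/336 = 1 − 1.7143 ≈ -0.714

-0.714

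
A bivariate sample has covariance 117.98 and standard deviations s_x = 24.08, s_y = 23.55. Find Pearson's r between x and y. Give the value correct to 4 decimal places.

r = Cov(x,y) / (s_x · s_y) = 117.98 / (24.08 × 23.55)
  = 117.98 / 567.0840 ≈ 0.2080

0.2080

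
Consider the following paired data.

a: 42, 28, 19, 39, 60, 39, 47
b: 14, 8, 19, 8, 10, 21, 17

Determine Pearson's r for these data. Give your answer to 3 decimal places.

n = 7, Σa = 274, Σb = 97, Σa² = 11760, Σb² = 1515, Σab = 3703
nΣab − ΣaΣb = 25921 − 26578 = -657
nΣa² − (Σa)² = 82320 − 75076 = 7244; nΣb² − (Σb)² = 10605 − 9409 = 1196
r = -657 / √(7244 × 1196) = -657 / 2943.4374 ≈ -0.223

-0.223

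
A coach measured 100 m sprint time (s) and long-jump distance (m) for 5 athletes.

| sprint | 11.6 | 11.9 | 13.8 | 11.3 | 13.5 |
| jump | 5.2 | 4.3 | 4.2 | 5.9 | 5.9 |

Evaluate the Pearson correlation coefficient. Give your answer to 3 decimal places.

-0.247

n = 5, Σx = 62.1, Σy = 25.5, Σx² = 776.55, Σy² = 132.79, Σxy = 315.77
nΣxy − ΣxΣy = 1578.85 − 1583.55 = -4.7
nΣx² − (Σx)² = 3882.75 − 3856.41 = 26.34; nΣy² − (Σy)² = 663.95 − 650.25 = 13.7
r = -4.7 / √(26.34 × 13.7) = -4.7 / 18.9963 ≈ -0.247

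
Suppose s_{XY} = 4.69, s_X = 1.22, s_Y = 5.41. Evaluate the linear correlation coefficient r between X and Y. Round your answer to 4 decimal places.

0.7106

r = Cov(X,Y) / (s_X · s_Y) = 4.69 / (1.22 × 5.41)
  = 4.69 / 6.6002 ≈ 0.7106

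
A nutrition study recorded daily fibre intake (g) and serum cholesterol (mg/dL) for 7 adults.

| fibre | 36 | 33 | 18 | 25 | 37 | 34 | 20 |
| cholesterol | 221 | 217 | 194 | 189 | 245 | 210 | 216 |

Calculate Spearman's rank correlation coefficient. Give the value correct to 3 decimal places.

0.750

Rank fibre: 6, 4, 1, 3, 7, 5, 2
Rank cholesterol: 6, 5, 2, 1, 7, 3, 4
d = rank(fibre) − rank(cholesterol): 0, -1, -1, 2, 0, 2, -2; Σd² = 14
ρ = 1 − 6Σd² / [n(n²−1)] = 1 − 6×14 / (7×48) = 1 − 84/336 ≈ 0.750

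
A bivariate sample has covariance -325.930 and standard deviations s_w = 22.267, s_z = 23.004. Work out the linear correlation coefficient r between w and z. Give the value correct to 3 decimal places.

r = Cov(w,z) / (s_w · s_z) = -325.930 / (22.267 × 23.004)
  = -325.930 / 512.2301 ≈ -0.636

-0.636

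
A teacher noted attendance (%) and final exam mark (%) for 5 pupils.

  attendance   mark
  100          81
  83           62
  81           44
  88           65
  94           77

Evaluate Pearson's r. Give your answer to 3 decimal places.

n = 5, Σx = 446, Σy = 329, Σx² = 40030, Σy² = 22495, Σxy = 29768
nΣxy − ΣxΣy = 148840 − 146734 = 2106
nΣx² − (Σx)² = 200150 − 198916 = 1234; nΣy² − (Σy)² = 112475 − 108241 = 4234
r = 2106 / √(1234 × 4234) = 2106 / 2285.7725 ≈ 0.921

0.921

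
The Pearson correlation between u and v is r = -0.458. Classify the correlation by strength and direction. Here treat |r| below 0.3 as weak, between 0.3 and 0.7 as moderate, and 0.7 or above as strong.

r = -0.458 < 0 so the relationship is negative.
|r| = 0.458, which falls in the moderate range.

moderate negative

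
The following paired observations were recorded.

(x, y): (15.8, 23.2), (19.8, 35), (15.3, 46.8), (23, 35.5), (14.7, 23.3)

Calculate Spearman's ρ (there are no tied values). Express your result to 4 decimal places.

Rank x: 3, 4, 2, 5, 1
Rank y: 1, 3, 5, 4, 2
d = rank(x) − rank(y): 2, 1, -3, 1, -1; Σd² = 16
ρ = 1 − 6Σd² / [n(n²−1)] = 1 − 6×16 / (5×24) = 1 − 96/120 ≈ 0.2000

0.2000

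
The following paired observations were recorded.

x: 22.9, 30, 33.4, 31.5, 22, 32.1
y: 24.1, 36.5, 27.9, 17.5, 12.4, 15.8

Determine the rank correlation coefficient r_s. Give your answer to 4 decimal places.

Rank x: 2, 3, 6, 4, 1, 5
Rank y: 4, 6, 5, 3, 1, 2
d = rank(x) − rank(y): -2, -3, 1, 1, 0, 3; Σd² = 24
ρ = 1 − 6Σd² / [n(n²−1)] = 1 − 6×24 / (6×35) = 1 − 144/210 ≈ 0.3143

0.3143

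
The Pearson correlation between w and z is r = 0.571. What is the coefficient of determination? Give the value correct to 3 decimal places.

0.326

r² = (0.571)² = 0.326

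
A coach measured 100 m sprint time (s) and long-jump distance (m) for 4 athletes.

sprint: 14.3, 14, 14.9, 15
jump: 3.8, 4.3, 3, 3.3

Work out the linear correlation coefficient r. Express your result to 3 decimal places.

n = 4, Σx = 58.2, Σy = 14.4, Σx² = 847.5, Σy² = 52.82, Σxy = 208.74
nΣxy − ΣxΣy = 834.96 − 838.08 = -3.12
nΣx² − (Σx)² = 3390 − 3387.24 = 2.76; nΣy² − (Σy)² = 211.28 − 207.36 = 3.92
r = -3.12 / √(2.76 × 3.92) = -3.12 / 3.2893 ≈ -0.949

-0.949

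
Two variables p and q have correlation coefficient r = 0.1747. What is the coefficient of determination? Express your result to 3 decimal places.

0.031

r² = (0.1747)² = 0.031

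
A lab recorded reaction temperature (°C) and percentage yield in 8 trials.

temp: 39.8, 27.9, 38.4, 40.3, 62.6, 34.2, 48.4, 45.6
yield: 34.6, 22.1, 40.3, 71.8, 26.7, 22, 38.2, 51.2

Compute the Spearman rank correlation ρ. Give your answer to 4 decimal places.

0.4048

Rank temp: 4, 1, 3, 5, 8, 2, 7, 6
Rank yield: 4, 2, 6, 8, 3, 1, 5, 7
d = rank(temp) − rank(yield): 0, -1, -3, -3, 5, 1, 2, -1; Σd² = 50
ρ = 1 − 6Σd² / [n(n²−1)] = 1 − 6×50 / (8×63) = 1 − 300/504 ≈ 0.4048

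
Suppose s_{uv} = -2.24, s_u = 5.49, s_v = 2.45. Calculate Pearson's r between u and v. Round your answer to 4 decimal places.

-0.1665

r = Cov(u,v) / (s_u · s_v) = -2.24 / (5.49 × 2.45)
  = -2.24 / 13.4505 ≈ -0.1665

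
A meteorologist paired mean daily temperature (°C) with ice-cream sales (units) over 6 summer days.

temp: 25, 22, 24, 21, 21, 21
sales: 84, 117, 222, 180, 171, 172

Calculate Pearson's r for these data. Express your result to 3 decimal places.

-0.330

n = 6, Σx = 134, Σy = 946, Σx² = 3008, Σy² = 161254, Σxy = 20985
nΣxy − ΣxΣy = 125910 − 126764 = -854
nΣx² − (Σx)² = 18048 − 17956 = 92; nΣy² − (Σy)² = 967524 − 894916 = 72608
r = -854 / √(92 × 72608) = -854 / 2584.5572 ≈ -0.330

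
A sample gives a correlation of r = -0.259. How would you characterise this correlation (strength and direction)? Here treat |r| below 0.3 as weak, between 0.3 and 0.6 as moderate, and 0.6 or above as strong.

r = -0.259 < 0 so the relationship is negative.
|r| = 0.259, which falls in the weak range.

weak negative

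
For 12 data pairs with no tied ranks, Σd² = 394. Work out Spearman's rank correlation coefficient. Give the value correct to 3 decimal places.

-0.378

ρ = 1 − 6Σd² / [n(n²−1)] = 1 − 6×394 / (12×143)
  = 1 − 2364/1716 = 1 − 1.3776 ≈ -0.378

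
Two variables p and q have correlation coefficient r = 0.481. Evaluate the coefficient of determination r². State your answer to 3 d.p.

r² = (0.481)² = 0.231

0.231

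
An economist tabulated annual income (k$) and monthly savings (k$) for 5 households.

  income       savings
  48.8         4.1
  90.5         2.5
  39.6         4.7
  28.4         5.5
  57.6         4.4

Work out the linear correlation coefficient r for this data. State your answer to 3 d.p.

-0.970

n = 5, Σx = 264.9, Σy = 21.2, Σx² = 16264.17, Σy² = 94.76, Σxy = 1022.09
nΣxy − ΣxΣy = 5110.45 − 5615.88 = -505.43
nΣx² − (Σx)² = 81320.85 − 70172.01 = 11148.84; nΣy² − (Σy)² = 473.8 − 449.44 = 24.36
r = -505.43 / √(11148.84 × 24.36) = -505.43 / 521.1389 ≈ -0.970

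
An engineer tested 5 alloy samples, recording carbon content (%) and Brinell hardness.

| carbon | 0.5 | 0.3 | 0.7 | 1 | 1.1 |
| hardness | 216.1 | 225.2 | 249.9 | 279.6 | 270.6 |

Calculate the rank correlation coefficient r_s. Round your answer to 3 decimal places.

Rank carbon: 2, 1, 3, 4, 5
Rank hardness: 1, 2, 3, 5, 4
d = rank(carbon) − rank(hardness): 1, -1, 0, -1, 1; Σd² = 4
ρ = 1 − 6Σd² / [n(n²−1)] = 1 − 6×4 / (5×24) = 1 − 24/120 ≈ 0.800

0.800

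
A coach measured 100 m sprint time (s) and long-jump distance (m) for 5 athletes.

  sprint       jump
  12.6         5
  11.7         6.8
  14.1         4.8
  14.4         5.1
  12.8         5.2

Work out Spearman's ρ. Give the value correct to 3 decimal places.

Rank sprint: 2, 1, 4, 5, 3
Rank jump: 2, 5, 1, 3, 4
d = rank(sprint) − rank(jump): 0, -4, 3, 2, -1; Σd² = 30
ρ = 1 − 6Σd² / [n(n²−1)] = 1 − 6×30 / (5×24) = 1 − 180/120 ≈ -0.500

-0.500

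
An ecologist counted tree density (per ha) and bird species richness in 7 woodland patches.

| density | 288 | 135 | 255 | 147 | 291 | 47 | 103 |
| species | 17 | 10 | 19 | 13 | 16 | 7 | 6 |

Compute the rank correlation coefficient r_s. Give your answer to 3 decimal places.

Rank density: 6, 3, 5, 4, 7, 1, 2
Rank species: 6, 3, 7, 4, 5, 2, 1
d = rank(density) − rank(species): 0, 0, -2, 0, 2, -1, 1; Σd² = 10
ρ = 1 − 6Σd² / [n(n²−1)] = 1 − 6×10 / (7×48) = 1 − 60/336 ≈ 0.821

0.821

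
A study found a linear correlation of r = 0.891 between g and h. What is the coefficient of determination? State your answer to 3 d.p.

r² = (0.891)² = 0.794

0.794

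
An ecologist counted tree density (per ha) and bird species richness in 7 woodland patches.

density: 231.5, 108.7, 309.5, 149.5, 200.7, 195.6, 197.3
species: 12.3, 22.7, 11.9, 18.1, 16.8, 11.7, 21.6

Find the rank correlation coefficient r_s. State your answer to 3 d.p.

Rank density: 6, 1, 7, 2, 5, 3, 4
Rank species: 3, 7, 2, 5, 4, 1, 6
d = rank(density) − rank(species): 3, -6, 5, -3, 1, 2, -2; Σd² = 88
ρ = 1 − 6Σd² / [n(n²−1)] = 1 − 6×88 / (7×48) = 1 − 528/336 ≈ -0.571

-0.571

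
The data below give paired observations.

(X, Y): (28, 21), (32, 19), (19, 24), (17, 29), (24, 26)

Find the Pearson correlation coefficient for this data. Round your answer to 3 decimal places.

n = 5, ΣX = 120, ΣY = 119, ΣX² = 3034, ΣY² = 2895, ΣXY = 2769
nΣXY − ΣXΣY = 13845 − 14280 = -435
nΣX² − (ΣX)² = 15170 − 14400 = 770; nΣY² − (ΣY)² = 14475 − 14161 = 314
r = -435 / √(770 × 314) = -435 / 491.7113 ≈ -0.885

-0.885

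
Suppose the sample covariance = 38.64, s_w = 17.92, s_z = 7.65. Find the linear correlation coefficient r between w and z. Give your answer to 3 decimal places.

0.282

r = Cov(w,z) / (s_w · s_z) = 38.64 / (17.92 × 7.65)
  = 38.64 / 137.0880 ≈ 0.282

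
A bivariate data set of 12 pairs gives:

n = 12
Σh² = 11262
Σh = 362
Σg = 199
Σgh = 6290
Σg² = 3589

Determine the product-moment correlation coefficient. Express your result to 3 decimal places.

0.913

r = (nΣgh − ΣgΣh) / √[(nΣg² − (Σg)²)(nΣh² − (Σh)²)]
Numerator: 12×6290 − 199×362 = 3442
Denominator: √[(43068 − 39601)(135144 − 131044)] = √[3467 × 4100] = 3770.2387
r = 3442 / 3770.2387 ≈ 0.913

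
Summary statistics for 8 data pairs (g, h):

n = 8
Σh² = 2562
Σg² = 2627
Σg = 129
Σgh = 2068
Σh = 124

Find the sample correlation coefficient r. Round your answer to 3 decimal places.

0.116

r = (nΣgh − ΣgΣh) / √[(nΣg² − (Σg)²)(nΣh² − (Σh)²)]
Numerator: 8×2068 − 129×124 = 548
Denominator: √[(21016 − 16641)(20496 − 15376)] = √[4375 × 5120] = 4732.8638
r = 548 / 4732.8638 ≈ 0.116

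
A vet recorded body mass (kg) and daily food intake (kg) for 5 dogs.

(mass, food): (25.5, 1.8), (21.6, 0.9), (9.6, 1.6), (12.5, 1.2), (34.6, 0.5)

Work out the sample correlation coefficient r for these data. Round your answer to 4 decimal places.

n = 5, Σx = 103.8, Σy = 6, Σx² = 2562.38, Σy² = 8.3, Σxy = 113
nΣxy − ΣxΣy = 565 − 622.8 = -57.8
nΣx² − (Σx)² = 12811.9 − 10774.44 = 2037.46; nΣy² − (Σy)² = 41.5 − 36 = 5.5
r = -57.8 / √(2037.46 × 5.5) = -57.8 / 105.8585 ≈ -0.5460

-0.5460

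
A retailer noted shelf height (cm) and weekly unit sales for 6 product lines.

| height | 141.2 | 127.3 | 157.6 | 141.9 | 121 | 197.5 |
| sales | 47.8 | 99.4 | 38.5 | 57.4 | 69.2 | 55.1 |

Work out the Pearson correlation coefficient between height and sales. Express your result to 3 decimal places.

-0.482

n = 6, Σx = 886.5, Σy = 367.4, Σx² = 134763.35, Σy² = 24766.86, Σxy = 52871.09
nΣxy − ΣxΣy = 317226.54 − 325700.1 = -8473.56
nΣx² − (Σx)² = 808580.1 − 785882.25 = 22697.85; nΣy² − (Σy)² = 148601.16 − 134982.76 = 13618.4
r = -8473.56 / √(22697.85 × 13618.4) = -8473.56 / 17581.4789 ≈ -0.482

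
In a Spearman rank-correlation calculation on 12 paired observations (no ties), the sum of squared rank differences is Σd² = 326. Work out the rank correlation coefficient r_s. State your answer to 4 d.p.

-0.1399

ρ = 1 − 6Σd² / [n(n²−1)] = 1 − 6×326 / (12×143)
  = 1 − 1956/1716 = 1 − 1.13986 ≈ -0.1399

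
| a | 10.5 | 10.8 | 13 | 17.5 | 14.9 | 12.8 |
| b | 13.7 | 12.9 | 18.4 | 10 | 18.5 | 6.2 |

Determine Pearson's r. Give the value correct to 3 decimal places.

n = 6, Σa = 79.5, Σb = 79.7, Σa² = 1087.99, Σb² = 1173.35, Σab = 1052.38
nΣab − ΣaΣb = 6314.28 − 6336.15 = -21.87
nΣa² − (Σa)² = 6527.94 − 6320.25 = 207.69; nΣb² − (Σb)² = 7040.1 − 6352.09 = 688.01
r = -21.87 / √(207.69 × 688.01) = -21.87 / 378.0116 ≈ -0.058

-0.058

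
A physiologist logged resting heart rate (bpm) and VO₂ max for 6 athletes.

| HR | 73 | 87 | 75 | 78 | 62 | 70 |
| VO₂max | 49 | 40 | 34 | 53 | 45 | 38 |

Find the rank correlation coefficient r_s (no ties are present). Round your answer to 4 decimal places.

Rank HR: 3, 6, 4, 5, 1, 2
Rank VO₂max: 5, 3, 1, 6, 4, 2
d = rank(HR) − rank(VO₂max): -2, 3, 3, -1, -3, 0; Σd² = 32
ρ = 1 − 6Σd² / [n(n²−1)] = 1 − 6×32 / (6×35) = 1 − 192/210 ≈ 0.0857

0.0857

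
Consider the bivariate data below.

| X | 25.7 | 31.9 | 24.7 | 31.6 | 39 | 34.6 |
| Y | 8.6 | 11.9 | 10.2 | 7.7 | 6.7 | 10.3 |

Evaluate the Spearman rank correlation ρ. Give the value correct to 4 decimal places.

Rank X: 2, 4, 1, 3, 6, 5
Rank Y: 3, 6, 4, 2, 1, 5
d = rank(X) − rank(Y): -1, -2, -3, 1, 5, 0; Σd² = 40
ρ = 1 − 6Σd² / [n(n²−1)] = 1 − 6×40 / (6×35) = 1 − 240/210 ≈ -0.1429

-0.1429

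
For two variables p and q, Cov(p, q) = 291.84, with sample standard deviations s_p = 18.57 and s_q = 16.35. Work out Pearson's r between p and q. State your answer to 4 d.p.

0.9612

r = Cov(p,q) / (s_p · s_q) = 291.84 / (18.57 × 16.35)
  = 291.84 / 303.6195 ≈ 0.9612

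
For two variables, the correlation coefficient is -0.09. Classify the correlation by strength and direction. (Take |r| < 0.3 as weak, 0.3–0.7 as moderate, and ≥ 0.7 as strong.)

r = -0.09 < 0 so the relationship is negative.
|r| = 0.09, which falls in the weak range.

weak negative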